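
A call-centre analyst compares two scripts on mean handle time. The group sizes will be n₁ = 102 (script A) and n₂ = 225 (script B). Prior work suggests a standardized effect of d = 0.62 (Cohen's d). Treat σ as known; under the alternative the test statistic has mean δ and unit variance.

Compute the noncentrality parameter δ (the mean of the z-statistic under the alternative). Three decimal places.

The noncentrality parameter scales effect size by the design's sample-size factor: δ = d / √(1/n₁ + 1/n₂) = 0.62 / √(1/102 + 1/225) = 5.1941

δ ≈ 5.194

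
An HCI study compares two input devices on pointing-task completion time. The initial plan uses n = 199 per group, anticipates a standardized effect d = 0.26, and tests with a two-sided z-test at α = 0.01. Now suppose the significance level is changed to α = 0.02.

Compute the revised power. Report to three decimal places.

Power ≈ 0.605

δ = d·√(n/2) = 0.26 × √(199/2) = 2.5935 (unchanged). New critical value: z_{0.01} = 2.326.
Revised power = Φ(δ − 2.326) + Φ(−δ − 2.326) = Φ(0.267) + Φ(-4.920) = 0.6053 + 0.0000 = 0.6053.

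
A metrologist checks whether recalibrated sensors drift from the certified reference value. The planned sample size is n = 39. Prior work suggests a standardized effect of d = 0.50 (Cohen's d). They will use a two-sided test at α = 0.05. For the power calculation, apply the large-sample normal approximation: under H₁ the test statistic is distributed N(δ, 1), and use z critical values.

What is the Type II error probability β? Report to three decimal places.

β ≈ 0.123

Noncentrality parameter: δ = d·√n = 0.50 × √39 = 3.1225
Two-sided α = 0.05 → critical value z_{0.025} = 1.960.
Power = Φ(δ − 1.960) + Φ(−δ − 1.960) = Φ(1.163) + Φ(-5.082) = 0.8775 + 0.0000 = 0.8775.
Type II error: β = 1 − power = 1 − 0.8775 = 0.1225.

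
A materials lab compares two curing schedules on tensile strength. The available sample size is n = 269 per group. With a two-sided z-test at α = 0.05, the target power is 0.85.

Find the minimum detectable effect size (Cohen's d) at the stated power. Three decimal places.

d ≈ 0.258

Need Φ(δ − 1.960) = 0.85, so δ = 1.960 + 1.036 = 2.996.
(The second rejection-region term Φ(−δ − z_{α/2}) is negligible and dropped.)
δ = d·√(n/2) ⇒ d = δ/√(n/2) = 2.996/√(269/2) = 0.2584.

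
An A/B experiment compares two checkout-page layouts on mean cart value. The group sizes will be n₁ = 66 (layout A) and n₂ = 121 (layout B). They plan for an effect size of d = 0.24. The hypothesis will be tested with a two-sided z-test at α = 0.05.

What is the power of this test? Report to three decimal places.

Power ≈ 0.348

Noncentrality parameter: δ = d / √(1/n₁ + 1/n₂) = 0.24 / √(1/66 + 1/121) = 1.5684
Two-sided α = 0.05 → critical value z_{0.025} = 1.960.
Power = Φ(δ − 1.960) + Φ(−δ − 1.960) = Φ(-0.392) + Φ(-3.528) = 0.3477 + 0.0002 = 0.3479.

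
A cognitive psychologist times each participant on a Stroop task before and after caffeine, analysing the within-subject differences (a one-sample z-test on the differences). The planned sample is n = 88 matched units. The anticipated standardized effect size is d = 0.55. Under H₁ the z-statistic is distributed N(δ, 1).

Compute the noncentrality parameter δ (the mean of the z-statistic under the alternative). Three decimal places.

δ ≈ 5.159

The noncentrality parameter scales effect size by the design's sample-size factor: δ = d·√n = 0.55 × √88 = 5.1595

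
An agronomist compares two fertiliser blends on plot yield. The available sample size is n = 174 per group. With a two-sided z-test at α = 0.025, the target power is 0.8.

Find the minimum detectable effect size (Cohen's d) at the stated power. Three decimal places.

Required noncentrality: δ = z_{0.0125} + z_{0.20} = 2.241 + 0.842 = 3.083.
(The second rejection-region term Φ(−δ − z_{α/2}) is negligible and dropped.)
δ = d·√(n/2) ⇒ d = δ/√(n/2) = 3.083/√(174/2) = 0.3305.

d ≈ 0.331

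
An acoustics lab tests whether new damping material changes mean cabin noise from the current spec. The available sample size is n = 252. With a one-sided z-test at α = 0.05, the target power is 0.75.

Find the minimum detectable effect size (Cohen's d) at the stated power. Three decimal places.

Required noncentrality: δ = z_{0.05} + z_{0.25} = 1.645 + 0.674 = 2.319.
δ = d·√n ⇒ d = δ/√n = 2.319/√252 = 0.1461.

d ≈ 0.146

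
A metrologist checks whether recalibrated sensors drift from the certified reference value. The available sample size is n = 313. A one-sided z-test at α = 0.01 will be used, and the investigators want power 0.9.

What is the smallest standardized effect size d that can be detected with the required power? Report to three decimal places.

d ≈ 0.204

Need Φ(δ − 2.326) = 0.9, so δ = 2.326 + 1.282 = 3.608.
δ = d·√n ⇒ d = δ/√n = 3.608/√313 = 0.2039.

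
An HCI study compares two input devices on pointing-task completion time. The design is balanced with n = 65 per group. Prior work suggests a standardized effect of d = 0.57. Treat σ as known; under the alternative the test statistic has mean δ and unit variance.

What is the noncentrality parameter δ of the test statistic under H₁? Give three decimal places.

δ ≈ 3.249

δ = d·√(n/2) = 0.57 × √(65/2) = 3.2495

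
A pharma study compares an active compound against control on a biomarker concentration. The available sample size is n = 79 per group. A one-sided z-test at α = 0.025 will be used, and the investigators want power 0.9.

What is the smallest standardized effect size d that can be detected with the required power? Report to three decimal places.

Need Φ(δ − 1.960) = 0.9, so δ = 1.960 + 1.282 = 3.242.
δ = d·√(n/2) ⇒ d = δ/√(n/2) = 3.242/√(79/2) = 0.5158.

d ≈ 0.516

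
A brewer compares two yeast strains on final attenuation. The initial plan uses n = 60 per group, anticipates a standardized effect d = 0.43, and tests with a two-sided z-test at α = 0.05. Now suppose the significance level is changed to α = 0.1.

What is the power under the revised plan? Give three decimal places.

δ = d·√(n/2) = 0.43 × √(60/2) = 2.3552 (unchanged). New critical value: z_{0.05} = 1.645.
Revised power = Φ(δ − 1.645) + Φ(−δ − 1.645) = Φ(0.710) + Φ(-4.000) = 0.7613 + 0.0000 = 0.7613.

Power ≈ 0.761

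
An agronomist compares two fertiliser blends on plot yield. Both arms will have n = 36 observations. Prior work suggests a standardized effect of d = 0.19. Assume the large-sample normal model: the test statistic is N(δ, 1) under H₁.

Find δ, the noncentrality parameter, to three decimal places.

δ ≈ 0.806

The noncentrality parameter scales effect size by the design's sample-size factor: δ = d·√(n/2) = 0.19 × √(36/2) = 0.8061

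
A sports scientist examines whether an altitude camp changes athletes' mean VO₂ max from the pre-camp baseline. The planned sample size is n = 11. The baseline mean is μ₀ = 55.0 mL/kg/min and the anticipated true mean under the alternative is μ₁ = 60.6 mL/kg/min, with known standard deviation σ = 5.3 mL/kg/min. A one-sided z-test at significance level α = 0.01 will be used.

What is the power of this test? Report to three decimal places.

Standardized effect: d = |μ₁ − μ₀| / σ = |60.6 − 55.0| / 5.3 = 1.0566
Noncentrality parameter: δ = d·√n = 1.0566 × √11 = 3.5044
Critical value for a one-sided test at α = 0.01: z_α = 2.326.
Power = P(Z > 2.326 − δ) = Φ(1.178) = 0.8806.

Power ≈ 0.881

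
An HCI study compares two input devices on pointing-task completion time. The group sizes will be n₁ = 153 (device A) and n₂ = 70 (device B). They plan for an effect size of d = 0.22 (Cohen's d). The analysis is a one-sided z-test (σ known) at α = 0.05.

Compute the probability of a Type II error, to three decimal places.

β ≈ 0.548

Noncentrality parameter: δ = d / √(1/n₁ + 1/n₂) = 0.22 / √(1/153 + 1/70) = 1.5246
Critical value for a one-sided test at α = 0.05: z_α = 1.645.
Power = P(Z > 1.645 − δ) = Φ(-0.120) = 0.4522.
Type II error: β = 1 − power = 1 − 0.4522 = 0.5478.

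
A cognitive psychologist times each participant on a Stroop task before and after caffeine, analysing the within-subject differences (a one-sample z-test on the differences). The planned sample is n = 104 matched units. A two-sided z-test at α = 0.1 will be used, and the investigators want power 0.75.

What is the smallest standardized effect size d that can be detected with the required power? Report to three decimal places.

Need Φ(δ − 1.645) = 0.75, so δ = 1.645 + 0.674 = 2.319.
(Lower-tail contribution to power is negligible for δ > 0.)
δ = d·√n ⇒ d = δ/√n = 2.319/√104 = 0.2274.

d ≈ 0.227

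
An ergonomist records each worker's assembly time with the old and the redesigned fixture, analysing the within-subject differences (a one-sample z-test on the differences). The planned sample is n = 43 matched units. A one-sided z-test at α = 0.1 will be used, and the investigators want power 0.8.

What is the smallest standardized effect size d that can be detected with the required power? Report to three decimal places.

d ≈ 0.324

Required noncentrality: δ = z_{0.1} + z_{0.20} = 1.282 + 0.842 = 2.123.
δ = d·√n ⇒ d = δ/√n = 2.123/√43 = 0.3238.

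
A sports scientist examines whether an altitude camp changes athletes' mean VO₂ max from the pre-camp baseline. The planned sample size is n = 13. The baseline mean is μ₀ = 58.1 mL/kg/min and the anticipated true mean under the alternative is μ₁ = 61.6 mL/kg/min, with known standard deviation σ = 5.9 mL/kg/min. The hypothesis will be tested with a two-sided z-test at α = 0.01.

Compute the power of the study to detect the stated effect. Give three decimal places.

Standardized effect: d = |μ₁ − μ₀| / σ = |61.6 − 58.1| / 5.9 = 0.5932
Noncentrality parameter: δ = d·√n = 0.5932 × √13 = 2.1389
Critical value for a two-sided test at α = 0.01: z_{α/2} = 2.576.
Power = Φ(δ − 2.576) + Φ(−δ − 2.576) = Φ(-0.437) + Φ(-4.715) = 0.3311 + 0.0000 = 0.3311.

Power ≈ 0.331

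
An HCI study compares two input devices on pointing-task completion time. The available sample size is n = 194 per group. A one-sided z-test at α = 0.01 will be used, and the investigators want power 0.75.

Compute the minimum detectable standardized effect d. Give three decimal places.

Need Φ(δ − 2.326) = 0.75, so δ = 2.326 + 0.674 = 3.001.
δ = d·√(n/2) ⇒ d = δ/√(n/2) = 3.001/√(194/2) = 0.3047.

d ≈ 0.305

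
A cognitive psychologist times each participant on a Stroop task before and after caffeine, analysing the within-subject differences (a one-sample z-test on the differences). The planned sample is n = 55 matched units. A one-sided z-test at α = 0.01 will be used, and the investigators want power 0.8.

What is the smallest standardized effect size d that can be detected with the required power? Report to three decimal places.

d ≈ 0.427

Need Φ(δ − 2.326) = 0.8, so δ = 2.326 + 0.842 = 3.168.
δ = d·√n ⇒ d = δ/√n = 3.168/√55 = 0.4272.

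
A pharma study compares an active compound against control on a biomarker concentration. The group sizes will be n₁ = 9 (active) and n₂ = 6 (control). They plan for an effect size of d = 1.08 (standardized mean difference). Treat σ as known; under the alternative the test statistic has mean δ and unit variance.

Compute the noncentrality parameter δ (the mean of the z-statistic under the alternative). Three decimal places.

δ ≈ 2.049

The noncentrality parameter scales effect size by the design's sample-size factor: δ = d / √(1/n₁ + 1/n₂) = 1.08 / √(1/9 + 1/6) = 2.0492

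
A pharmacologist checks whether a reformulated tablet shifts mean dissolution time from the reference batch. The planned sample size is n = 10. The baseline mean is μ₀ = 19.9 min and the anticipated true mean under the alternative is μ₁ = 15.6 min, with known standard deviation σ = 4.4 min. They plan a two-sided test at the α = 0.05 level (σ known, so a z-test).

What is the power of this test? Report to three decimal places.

Power ≈ 0.871

Standardized effect: d = |μ₁ − μ₀| / σ = |15.6 − 19.9| / 4.4 = 0.9773
Noncentrality parameter: δ = d·√n = 0.9773 × √10 = 3.0904
Two-sided α = 0.05 → critical value z_{0.025} = 1.960.
Power = Φ(δ − 1.960) + Φ(−δ − 1.960) = Φ(1.130) + Φ(-5.050) = 0.8709 + 0.0000 = 0.8709.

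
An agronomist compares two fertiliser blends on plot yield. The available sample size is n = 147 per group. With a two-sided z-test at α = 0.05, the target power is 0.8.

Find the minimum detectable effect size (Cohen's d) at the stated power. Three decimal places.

Required noncentrality: δ = z_{0.025} + z_{0.20} = 1.960 + 0.842 = 2.802.
(Lower-tail contribution to power is negligible for δ > 0.)
δ = d·√(n/2) ⇒ d = δ/√(n/2) = 2.802/√(147/2) = 0.3268.

d ≈ 0.327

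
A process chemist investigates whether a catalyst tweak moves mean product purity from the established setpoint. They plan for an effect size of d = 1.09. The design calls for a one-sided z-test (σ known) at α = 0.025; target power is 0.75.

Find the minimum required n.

Set Φ(δ − 1.960) = 0.75; then δ − 1.960 = Φ⁻¹(0.75) = 0.674, giving δ = 2.634.
δ = d·√n ⇒ n = (δ/d)² = (2.634 / 1.09)² = 5.84.
Rounding up, n = 6.

n = 6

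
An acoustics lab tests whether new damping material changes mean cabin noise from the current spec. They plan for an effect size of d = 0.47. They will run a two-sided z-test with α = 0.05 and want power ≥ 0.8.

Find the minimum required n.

n = 36

For power 0.8 need Φ(δ − z_{0.025}) = 0.8, so δ = z_{0.025} + z_{0.20} = 1.960 + 0.842 = 2.802.
(The Φ(−δ − z_{α/2}) term is vanishingly small for δ > 0 and is dropped in the standard sample-size formula.)
δ = d·√n ⇒ n = (δ/d)² = (2.802 / 0.47)² = 35.53.
Round up to the next whole unit.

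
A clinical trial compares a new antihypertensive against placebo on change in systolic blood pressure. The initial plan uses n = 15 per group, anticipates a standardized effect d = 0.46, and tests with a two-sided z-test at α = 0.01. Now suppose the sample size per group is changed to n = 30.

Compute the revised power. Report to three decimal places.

Power ≈ 0.214

With n = 30 per group: δ = d·√(n/2) = 0.46 × √(30/2) = 1.7816. Critical value z_{0.005} = 2.576.
Revised power = Φ(δ − 2.576) + Φ(−δ − 2.576) = Φ(-0.794) + Φ(-4.357) = 0.2135 + 0.0000 = 0.2135.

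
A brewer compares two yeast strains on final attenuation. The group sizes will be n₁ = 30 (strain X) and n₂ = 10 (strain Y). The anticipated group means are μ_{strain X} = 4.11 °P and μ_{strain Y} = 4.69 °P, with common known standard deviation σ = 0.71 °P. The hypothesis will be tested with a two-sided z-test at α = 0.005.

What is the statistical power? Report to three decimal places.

Standardized effect: d = |μ_{strain X} − μ_{strain Y}| / σ = |4.11 − 4.69| / 0.71 = 0.8169
Noncentrality parameter: λ = d / √(1/n₁ + 1/n₂) = 0.8169 / √(1/30 + 1/10) = 2.2372
Two-sided α = 0.005 → critical value z_{0.0025} = 2.807.
Power = Φ(λ − 2.807) + Φ(−λ − 2.807) = Φ(-0.570) + Φ(-5.044) = 0.2844 + 0.0000 = 0.2844.

Power ≈ 0.284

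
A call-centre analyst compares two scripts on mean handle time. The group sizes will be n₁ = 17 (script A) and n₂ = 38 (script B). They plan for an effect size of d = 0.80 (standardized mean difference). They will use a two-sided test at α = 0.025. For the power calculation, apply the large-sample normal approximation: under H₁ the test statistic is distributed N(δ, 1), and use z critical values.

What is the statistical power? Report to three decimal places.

Noncentrality parameter: δ = d / √(1/n₁ + 1/n₂) = 0.80 / √(1/17 + 1/38) = 2.7417
Critical value for a two-sided test at α = 0.025: z_{α/2} = 2.241.
Power = Φ(δ − 2.241) + Φ(−δ − 2.241) = Φ(0.500) + Φ(-4.983) = 0.6916 + 0.0000 = 0.6916.

Power ≈ 0.692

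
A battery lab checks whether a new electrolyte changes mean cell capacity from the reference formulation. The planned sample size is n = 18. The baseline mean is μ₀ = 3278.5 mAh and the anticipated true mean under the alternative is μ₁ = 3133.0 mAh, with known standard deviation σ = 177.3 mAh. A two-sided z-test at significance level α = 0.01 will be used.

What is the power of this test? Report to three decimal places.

Power ≈ 0.817

Standardized effect: d = |μ₁ − μ₀| / σ = |3133.0 − 3278.5| / 177.3 = 0.8206
Noncentrality parameter: δ = d·√n = 0.8206 × √18 = 3.4817
Critical value for a two-sided test at α = 0.01: z_{α/2} = 2.576.
Power = Φ(δ − 2.576) + Φ(−δ − 2.576) = Φ(0.906) + Φ(-6.058) = 0.8175 + 0.0000 = 0.8175.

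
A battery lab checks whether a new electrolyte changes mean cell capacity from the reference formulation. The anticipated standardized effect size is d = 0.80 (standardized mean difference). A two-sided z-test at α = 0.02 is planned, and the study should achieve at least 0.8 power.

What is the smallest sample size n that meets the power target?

For power 0.8 need Φ(δ − z_{0.01}) = 0.8, so δ = z_{0.01} + z_{0.20} = 2.326 + 0.842 = 3.168.
(Ignoring the negligible lower-tail rejection probability gives the usual closed-form inversion.)
δ = d·√n ⇒ n = (δ/d)² = (3.168 / 0.80)² = 15.68.
Rounding up, n = 16.

n = 16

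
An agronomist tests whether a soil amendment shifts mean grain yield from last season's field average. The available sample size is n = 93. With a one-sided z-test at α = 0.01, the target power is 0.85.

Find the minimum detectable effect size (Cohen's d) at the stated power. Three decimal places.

d ≈ 0.349

Need Φ(δ − 2.326) = 0.85, so δ = 2.326 + 1.036 = 3.363.
δ = d·√n ⇒ d = δ/√n = 3.363/√93 = 0.3487.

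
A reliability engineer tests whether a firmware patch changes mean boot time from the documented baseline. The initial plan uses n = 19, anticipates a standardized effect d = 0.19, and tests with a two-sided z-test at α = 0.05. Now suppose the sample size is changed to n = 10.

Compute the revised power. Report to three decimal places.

With n = 10: δ = d·√n = 0.19 × √10 = 0.6008. Critical value z_{0.025} = 1.960.
Revised power = Φ(δ − 1.960) + Φ(−δ − 1.960) = Φ(-1.359) + Φ(-2.561) = 0.0871 + 0.0052 = 0.0923.

Power ≈ 0.092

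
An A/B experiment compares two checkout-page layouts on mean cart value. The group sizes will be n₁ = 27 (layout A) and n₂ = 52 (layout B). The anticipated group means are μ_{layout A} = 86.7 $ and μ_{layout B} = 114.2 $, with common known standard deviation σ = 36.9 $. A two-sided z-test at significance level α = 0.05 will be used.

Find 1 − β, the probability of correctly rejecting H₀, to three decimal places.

Standardized effect: d = |μ_{layout A} − μ_{layout B}| / σ = |86.7 − 114.2| / 36.9 = 0.7453
Noncentrality parameter: δ = d / √(1/n₁ + 1/n₂) = 0.7453 / √(1/27 + 1/52) = 3.1418
Critical value for a two-sided test at α = 0.05: z_{α/2} = 1.960.
Power = Φ(δ − 1.960) + Φ(−δ − 1.960) = Φ(1.182) + Φ(-5.102) = 0.8814 + 0.0000 = 0.8814.

Power ≈ 0.881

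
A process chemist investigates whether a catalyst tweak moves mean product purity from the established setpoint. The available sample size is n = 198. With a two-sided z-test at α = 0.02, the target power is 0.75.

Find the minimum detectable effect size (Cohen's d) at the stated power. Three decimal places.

Required noncentrality: δ = z_{0.01} + z_{0.25} = 2.326 + 0.674 = 3.001.
(The second rejection-region term Φ(−δ − z_{α/2}) is negligible and dropped.)
δ = d·√n ⇒ d = δ/√n = 3.001/√198 = 0.2133.

d ≈ 0.213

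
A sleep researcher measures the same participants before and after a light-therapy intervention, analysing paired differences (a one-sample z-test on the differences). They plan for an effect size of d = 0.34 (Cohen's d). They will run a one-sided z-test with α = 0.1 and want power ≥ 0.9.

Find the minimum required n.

For power 0.9 need Φ(δ − z_{0.1}) = 0.9, so δ = z_{0.1} + z_{0.10} = 1.282 + 1.282 = 2.563.
δ = d·√n ⇒ n = (δ/d)² = (2.563 / 0.34)² = 56.83.
Round up to the next whole unit.

n = 57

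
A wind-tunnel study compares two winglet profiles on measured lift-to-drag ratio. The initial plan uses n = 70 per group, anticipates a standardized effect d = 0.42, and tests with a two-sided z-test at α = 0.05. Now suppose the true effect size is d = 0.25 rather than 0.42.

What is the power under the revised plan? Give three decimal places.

With d = 0.25: δ = d·√(n/2) = 0.25 × √(70/2) = 1.4790. Critical value z_{0.025} = 1.960.
Revised power = Φ(δ − 1.960) + Φ(−δ − 1.960) = Φ(-0.481) + Φ(-3.439) = 0.3153 + 0.0003 = 0.3156.

Power ≈ 0.316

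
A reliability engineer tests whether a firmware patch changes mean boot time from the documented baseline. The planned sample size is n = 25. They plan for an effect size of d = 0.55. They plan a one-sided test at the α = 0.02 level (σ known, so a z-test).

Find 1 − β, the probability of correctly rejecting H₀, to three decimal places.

Power ≈ 0.757

Noncentrality parameter: δ = d·√n = 0.55 × √25 = 2.7500
Critical value for a one-sided test at α = 0.02: z_α = 2.054.
Power = Φ(δ − 2.054) = Φ(0.696) = 0.7569.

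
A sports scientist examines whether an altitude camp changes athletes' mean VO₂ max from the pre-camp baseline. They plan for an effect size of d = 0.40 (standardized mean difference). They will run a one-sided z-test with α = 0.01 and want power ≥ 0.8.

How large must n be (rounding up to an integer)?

n = 63

For power 0.8 need Φ(δ − z_{0.01}) = 0.8, so δ = z_{0.01} + z_{0.20} = 2.326 + 0.842 = 3.168.
δ = d·√n ⇒ n = (δ/d)² = (3.168 / 0.40)² = 62.73.
Round up to the next whole unit.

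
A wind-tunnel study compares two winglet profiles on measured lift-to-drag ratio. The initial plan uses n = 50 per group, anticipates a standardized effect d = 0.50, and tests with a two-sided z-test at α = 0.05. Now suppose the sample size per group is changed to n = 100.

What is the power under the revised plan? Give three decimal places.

Power ≈ 0.942

With n = 100 per group: δ = d·√(n/2) = 0.50 × √(100/2) = 3.5355. Critical value z_{0.025} = 1.960.
Revised power = Φ(δ − 1.960) + Φ(−δ − 1.960) = Φ(1.576) + Φ(-5.495) = 0.9424 + 0.0000 = 0.9424.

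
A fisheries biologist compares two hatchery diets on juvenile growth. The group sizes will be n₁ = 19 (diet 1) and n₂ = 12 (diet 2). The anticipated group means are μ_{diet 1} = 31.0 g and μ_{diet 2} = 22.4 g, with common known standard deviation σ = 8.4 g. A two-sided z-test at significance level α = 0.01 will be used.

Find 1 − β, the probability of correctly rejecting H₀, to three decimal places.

Standardized effect: d = |μ_{diet 1} − μ_{diet 2}| / σ = |31.0 − 22.4| / 8.4 = 1.0238
Noncentrality parameter: λ = d / √(1/n₁ + 1/n₂) = 1.0238 / √(1/19 + 1/12) = 2.7766
Critical value for a two-sided test at α = 0.01: z_{α/2} = 2.576.
Power = Φ(λ − 2.576) + Φ(−λ − 2.576) = Φ(0.201) + Φ(-5.352) = 0.5795 + 0.0000 = 0.5795.

Power ≈ 0.580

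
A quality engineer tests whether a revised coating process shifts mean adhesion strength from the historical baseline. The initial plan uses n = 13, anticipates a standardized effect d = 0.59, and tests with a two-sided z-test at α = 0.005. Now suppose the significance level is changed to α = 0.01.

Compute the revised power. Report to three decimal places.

Power ≈ 0.327

δ = d·√n = 0.59 × √13 = 2.1273 (unchanged). New critical value: z_{0.005} = 2.576.
Revised power = Φ(δ − 2.576) + Φ(−δ − 2.576) = Φ(-0.449) + Φ(-4.703) = 0.3269 + 0.0000 = 0.3269.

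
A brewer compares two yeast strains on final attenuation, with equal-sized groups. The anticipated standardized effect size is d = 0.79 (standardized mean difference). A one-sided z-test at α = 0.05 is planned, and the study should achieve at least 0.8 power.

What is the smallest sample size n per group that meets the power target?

n = 20 per group

Set Φ(δ − 1.645) = 0.8; then δ − 1.645 = Φ⁻¹(0.8) = 0.842, giving δ = 2.486.
δ = d·√(n/2) ⇒ n = 2(δ/d)² = 2 × (2.486 / 0.79)² = 19.81.
Rounding up, n = 20 per group.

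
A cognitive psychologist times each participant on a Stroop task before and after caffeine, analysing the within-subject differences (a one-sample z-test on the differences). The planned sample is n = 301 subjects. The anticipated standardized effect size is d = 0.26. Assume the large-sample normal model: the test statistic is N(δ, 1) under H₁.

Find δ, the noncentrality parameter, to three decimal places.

δ ≈ 4.511

The noncentrality parameter scales effect size by the design's sample-size factor: δ = d·√n = 0.26 × √301 = 4.5108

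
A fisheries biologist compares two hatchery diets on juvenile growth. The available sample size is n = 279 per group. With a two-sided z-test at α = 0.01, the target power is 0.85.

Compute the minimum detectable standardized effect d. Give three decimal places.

d ≈ 0.306

Required noncentrality: δ = z_{0.005} + z_{0.15} = 2.576 + 1.036 = 3.612.
(Lower-tail contribution to power is negligible for δ > 0.)
δ = d·√(n/2) ⇒ d = δ/√(n/2) = 3.612/√(279/2) = 0.3058.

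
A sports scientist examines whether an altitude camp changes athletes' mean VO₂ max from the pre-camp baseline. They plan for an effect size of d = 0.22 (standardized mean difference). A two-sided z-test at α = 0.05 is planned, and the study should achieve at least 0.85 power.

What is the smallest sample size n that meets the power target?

n = 186

Set Φ(δ − 1.960) = 0.85; then δ − 1.960 = Φ⁻¹(0.85) = 1.036, giving δ = 2.996.
(For δ > 0 the lower-tail rejection region contributes negligibly to power, so the one-term inversion is standard.)
δ = d·√n ⇒ n = (δ/d)² = (2.996 / 0.22)² = 185.50.
Round up to the next whole unit.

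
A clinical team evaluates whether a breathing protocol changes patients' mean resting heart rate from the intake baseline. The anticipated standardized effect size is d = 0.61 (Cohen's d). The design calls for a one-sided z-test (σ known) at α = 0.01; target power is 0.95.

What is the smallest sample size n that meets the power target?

n = 43

Set Φ(δ − 2.326) = 0.95; then δ − 2.326 = Φ⁻¹(0.95) = 1.645, giving δ = 3.971.
δ = d·√n ⇒ n = (δ/d)² = (3.971 / 0.61)² = 42.38.
Round up to the next whole unit.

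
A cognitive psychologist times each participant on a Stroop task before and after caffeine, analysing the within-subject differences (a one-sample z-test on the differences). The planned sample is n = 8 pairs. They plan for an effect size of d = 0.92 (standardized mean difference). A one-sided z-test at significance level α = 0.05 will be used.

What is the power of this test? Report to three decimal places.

Power ≈ 0.831

Noncentrality parameter: δ = d·√n = 0.92 × √8 = 2.6022
Critical value for a one-sided test at α = 0.05: z_α = 1.645.
Power = Φ(δ − 1.645) = Φ(0.957) = 0.8308.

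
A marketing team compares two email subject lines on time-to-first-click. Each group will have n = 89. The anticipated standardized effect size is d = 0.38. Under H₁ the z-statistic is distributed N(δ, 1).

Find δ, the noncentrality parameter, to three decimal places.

δ ≈ 2.535

The noncentrality parameter scales effect size by the design's sample-size factor: δ = d·√(n/2) = 0.38 × √(89/2) = 2.5349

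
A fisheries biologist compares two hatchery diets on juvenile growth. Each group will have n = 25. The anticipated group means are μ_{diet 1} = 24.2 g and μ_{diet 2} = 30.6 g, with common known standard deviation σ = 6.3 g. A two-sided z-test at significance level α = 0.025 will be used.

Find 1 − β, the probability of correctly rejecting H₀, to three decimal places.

Power ≈ 0.912

Standardized effect: d = |μ_{diet 1} − μ_{diet 2}| / σ = |24.2 − 30.6| / 6.3 = 1.0159
Noncentrality parameter: λ = d·√(n/2) = 1.0159 × √(25/2) = 3.5917
Critical value for a two-sided test at α = 0.025: z_{α/2} = 2.241.
Power = Φ(λ − 2.241) + Φ(−λ − 2.241) = Φ(1.350) + Φ(-5.833) = 0.9115 + 0.0000 = 0.9115.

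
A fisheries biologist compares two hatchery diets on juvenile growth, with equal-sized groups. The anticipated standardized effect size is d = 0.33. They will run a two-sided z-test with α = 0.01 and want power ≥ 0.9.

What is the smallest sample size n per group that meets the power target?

For power 0.9 need Φ(δ − z_{0.005}) = 0.9, so δ = z_{0.005} + z_{0.10} = 2.576 + 1.282 = 3.857.
(The Φ(−δ − z_{α/2}) term is vanishingly small for δ > 0 and is dropped in the standard sample-size formula.)
δ = d·√(n/2) ⇒ n = 2(δ/d)² = 2 × (3.857 / 0.33)² = 273.27.
Round up to the next whole unit.

n = 274 per group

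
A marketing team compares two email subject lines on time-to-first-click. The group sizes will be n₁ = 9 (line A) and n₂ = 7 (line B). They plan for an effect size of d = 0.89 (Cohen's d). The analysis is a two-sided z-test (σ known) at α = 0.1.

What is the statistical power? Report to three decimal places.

Power ≈ 0.549

Noncentrality parameter: δ = d / √(1/n₁ + 1/n₂) = 0.89 / √(1/9 + 1/7) = 1.7660
Critical value for a two-sided test at α = 0.1: z_{α/2} = 1.645.
Power = Φ(δ − 1.645) + Φ(−δ − 1.645) = Φ(0.121) + Φ(-3.411) = 0.5482 + 0.0003 = 0.5486.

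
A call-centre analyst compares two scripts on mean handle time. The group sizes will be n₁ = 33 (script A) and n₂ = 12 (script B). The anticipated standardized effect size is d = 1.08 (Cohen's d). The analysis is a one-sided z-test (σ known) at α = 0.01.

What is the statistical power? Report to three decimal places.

Power ≈ 0.810

Noncentrality parameter: δ = d / √(1/n₁ + 1/n₂) = 1.08 / √(1/33 + 1/12) = 3.2038
One-sided α = 0.01 → critical value z_{0.01} = 2.326.
Power = Φ(δ − 2.326) = Φ(0.877) = 0.8099.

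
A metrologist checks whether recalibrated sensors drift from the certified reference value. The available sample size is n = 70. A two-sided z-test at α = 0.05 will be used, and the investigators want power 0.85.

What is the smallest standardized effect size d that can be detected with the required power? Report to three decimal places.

d ≈ 0.358

Required noncentrality: δ = z_{0.025} + z_{0.15} = 1.960 + 1.036 = 2.996.
(The second rejection-region term Φ(−δ − z_{α/2}) is negligible and dropped.)
δ = d·√n ⇒ d = δ/√n = 2.996/√70 = 0.3581.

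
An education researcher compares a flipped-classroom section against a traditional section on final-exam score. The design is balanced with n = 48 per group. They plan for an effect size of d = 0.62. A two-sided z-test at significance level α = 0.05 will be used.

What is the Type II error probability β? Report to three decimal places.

β ≈ 0.141

Noncentrality parameter: δ = d·√(n/2) = 0.62 × √(48/2) = 3.0374
Critical value for a two-sided test at α = 0.05: z_{α/2} = 1.960.
Power = Φ(δ − 1.960) + Φ(−δ − 1.960) = Φ(1.077) + Φ(-4.997) = 0.8593 + 0.0000 = 0.8594.
Type II error: β = 1 − power = 1 − 0.8594 = 0.1406.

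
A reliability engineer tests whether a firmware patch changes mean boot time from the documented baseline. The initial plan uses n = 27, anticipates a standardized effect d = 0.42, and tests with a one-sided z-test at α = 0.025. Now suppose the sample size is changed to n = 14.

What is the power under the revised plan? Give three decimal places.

Power ≈ 0.349

With n = 14: δ = d·√n = 0.42 × √14 = 1.5715. Critical value z_{0.025} = 1.960.
Revised power = P(Z > 1.960 − δ) = Φ(-0.388) = 0.3488.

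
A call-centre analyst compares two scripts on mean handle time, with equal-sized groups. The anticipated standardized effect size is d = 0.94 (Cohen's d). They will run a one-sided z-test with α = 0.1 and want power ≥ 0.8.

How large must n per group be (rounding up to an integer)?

For power 0.8 need Φ(δ − z_{0.1}) = 0.8, so δ = z_{0.1} + z_{0.20} = 1.282 + 0.842 = 2.123.
δ = d·√(n/2) ⇒ n = 2(δ/d)² = 2 × (2.123 / 0.94)² = 10.20.
Rounding up, n = 11 per group.

n = 11 per group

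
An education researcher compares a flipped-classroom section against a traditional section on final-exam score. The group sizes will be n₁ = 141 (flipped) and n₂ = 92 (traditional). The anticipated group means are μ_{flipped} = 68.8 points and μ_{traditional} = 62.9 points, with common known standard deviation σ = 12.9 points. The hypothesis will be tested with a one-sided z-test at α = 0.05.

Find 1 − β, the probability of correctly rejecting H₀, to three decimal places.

Standardized effect: d = |μ_{flipped} − μ_{traditional}| / σ = |68.8 − 62.9| / 12.9 = 0.4574
Noncentrality parameter: δ = d / √(1/n₁ + 1/n₂) = 0.4574 / √(1/141 + 1/92) = 3.4126
Critical value for a one-sided test at α = 0.05: z_α = 1.645.
Power = P(Z > 1.645 − δ) = Φ(1.768) = 0.9614.

Power ≈ 0.961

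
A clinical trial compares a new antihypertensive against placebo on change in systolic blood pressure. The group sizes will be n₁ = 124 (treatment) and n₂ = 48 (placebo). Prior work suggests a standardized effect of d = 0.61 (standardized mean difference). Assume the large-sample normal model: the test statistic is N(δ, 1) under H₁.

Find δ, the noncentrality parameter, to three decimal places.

δ = d / √(1/n₁ + 1/n₂) = 0.61 / √(1/124 + 1/48) = 3.5884

δ ≈ 3.588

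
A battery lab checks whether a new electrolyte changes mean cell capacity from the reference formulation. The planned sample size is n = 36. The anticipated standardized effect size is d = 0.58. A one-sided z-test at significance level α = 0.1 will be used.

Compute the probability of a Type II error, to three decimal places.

β ≈ 0.014

Noncentrality parameter: δ = d·√n = 0.58 × √36 = 3.4800
One-sided α = 0.1 → critical value z_{0.1} = 1.282.
Power = P(Z > 1.282 − δ) = Φ(2.198) = 0.9860.
Type II error: β = 1 − power = 1 − 0.9860 = 0.0140.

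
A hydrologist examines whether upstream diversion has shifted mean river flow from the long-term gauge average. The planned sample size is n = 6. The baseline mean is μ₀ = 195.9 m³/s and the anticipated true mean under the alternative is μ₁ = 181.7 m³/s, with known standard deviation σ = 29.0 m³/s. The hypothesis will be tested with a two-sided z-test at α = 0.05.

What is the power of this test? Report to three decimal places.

Standardized effect: d = |μ₁ − μ₀| / σ = |181.7 − 195.9| / 29.0 = 0.4897
Noncentrality parameter: δ = d·√n = 0.4897 × √6 = 1.1994
Critical value for a two-sided test at α = 0.05: z_{α/2} = 1.960.
Power = Φ(δ − 1.960) + Φ(−δ − 1.960) = Φ(-0.761) + Φ(-3.159) = 0.2235 + 0.0008 = 0.2243.

Power ≈ 0.224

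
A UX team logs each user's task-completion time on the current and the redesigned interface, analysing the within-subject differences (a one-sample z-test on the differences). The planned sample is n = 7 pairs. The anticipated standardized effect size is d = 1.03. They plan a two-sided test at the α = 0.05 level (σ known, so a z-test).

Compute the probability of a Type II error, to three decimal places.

Noncentrality parameter: δ = d·√n = 1.03 × √7 = 2.7251
Critical value for a two-sided test at α = 0.05: z_{α/2} = 1.960.
Power = Φ(δ − 1.960) + Φ(−δ − 1.960) = Φ(0.765) + Φ(-4.685) = 0.7779 + 0.0000 = 0.7779.
Type II error: β = 1 − power = 1 − 0.7779 = 0.2221.

β ≈ 0.222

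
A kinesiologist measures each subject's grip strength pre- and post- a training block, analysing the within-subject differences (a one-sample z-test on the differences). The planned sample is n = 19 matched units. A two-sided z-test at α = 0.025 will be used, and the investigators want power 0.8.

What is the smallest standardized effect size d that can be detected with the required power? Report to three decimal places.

Required noncentrality: δ = z_{0.0125} + z_{0.20} = 2.241 + 0.842 = 3.083.
(The second rejection-region term Φ(−δ − z_{α/2}) is negligible and dropped.)
δ = d·√n ⇒ d = δ/√n = 3.083/√19 = 0.7073.

d ≈ 0.707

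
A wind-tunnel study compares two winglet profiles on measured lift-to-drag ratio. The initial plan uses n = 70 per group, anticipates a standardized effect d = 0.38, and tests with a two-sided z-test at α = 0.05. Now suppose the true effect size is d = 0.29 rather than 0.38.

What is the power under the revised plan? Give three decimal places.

With d = 0.29: δ = d·√(n/2) = 0.29 × √(70/2) = 1.7157. Critical value z_{0.025} = 1.960.
Revised power = Φ(δ − 1.960) + Φ(−δ − 1.960) = Φ(-0.244) + Φ(-3.676) = 0.4035 + 0.0001 = 0.4036.

Power ≈ 0.404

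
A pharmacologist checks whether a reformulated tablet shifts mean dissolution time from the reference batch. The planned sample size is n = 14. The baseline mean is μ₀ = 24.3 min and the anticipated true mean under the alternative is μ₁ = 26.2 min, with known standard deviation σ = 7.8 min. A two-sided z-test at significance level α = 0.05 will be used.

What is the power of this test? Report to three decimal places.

Power ≈ 0.149

Standardized effect: d = |μ₁ − μ₀| / σ = |26.2 − 24.3| / 7.8 = 0.2436
Noncentrality parameter: δ = d·√n = 0.2436 × √14 = 0.9114
Two-sided α = 0.05 → critical value z_{0.025} = 1.960.
Power = Φ(δ − 1.960) + Φ(−δ − 1.960) = Φ(-1.049) + Φ(-2.871) = 0.1472 + 0.0020 = 0.1492.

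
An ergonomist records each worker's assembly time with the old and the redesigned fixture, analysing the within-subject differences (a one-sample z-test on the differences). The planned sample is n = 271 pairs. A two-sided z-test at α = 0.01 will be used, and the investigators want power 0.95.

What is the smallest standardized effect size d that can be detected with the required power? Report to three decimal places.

d ≈ 0.256

Required noncentrality: δ = z_{0.005} + z_{0.05} = 2.576 + 1.645 = 4.221.
(Lower-tail contribution to power is negligible for δ > 0.)
δ = d·√n ⇒ d = δ/√n = 4.221/√271 = 0.2564.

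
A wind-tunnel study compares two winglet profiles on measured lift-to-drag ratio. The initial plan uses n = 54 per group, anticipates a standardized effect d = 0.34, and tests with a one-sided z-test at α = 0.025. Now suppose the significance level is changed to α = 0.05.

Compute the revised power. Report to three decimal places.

δ = d·√(n/2) = 0.34 × √(54/2) = 1.7667 (unchanged). New critical value: z_{0.05} = 1.645.
Revised power = P(Z > 1.645 − δ) = Φ(0.122) = 0.5485.

Power ≈ 0.548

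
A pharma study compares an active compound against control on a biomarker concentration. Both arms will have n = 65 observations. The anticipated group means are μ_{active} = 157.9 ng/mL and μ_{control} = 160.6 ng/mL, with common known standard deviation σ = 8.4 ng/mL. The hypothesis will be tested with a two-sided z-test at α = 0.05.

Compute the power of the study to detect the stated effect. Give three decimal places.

Standardized effect: d = |μ_{active} − μ_{control}| / σ = |157.9 − 160.6| / 8.4 = 0.3214
Noncentrality parameter: δ = d·√(n/2) = 0.3214 × √(65/2) = 1.8324
Two-sided α = 0.05 → critical value z_{0.025} = 1.960.
Power = Φ(δ − 1.960) + Φ(−δ − 1.960) = Φ(-0.128) + Φ(-3.792) = 0.4493 + 0.0001 = 0.4493.

Power ≈ 0.449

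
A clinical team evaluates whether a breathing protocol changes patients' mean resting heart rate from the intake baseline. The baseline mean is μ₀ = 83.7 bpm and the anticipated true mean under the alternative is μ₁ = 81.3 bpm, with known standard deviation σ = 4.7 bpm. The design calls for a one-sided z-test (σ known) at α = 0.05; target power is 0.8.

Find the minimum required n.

Standardized effect: d = |μ₁ − μ₀| / σ = |81.3 − 83.7| / 4.7 = 0.5106
For power 0.8 need Φ(δ − z_{0.05}) = 0.8, so δ = z_{0.05} + z_{0.20} = 1.645 + 0.842 = 2.486.
δ = d·√n ⇒ n = (δ/d)² = (2.486 / 0.5106)² = 23.71.
Round up to the next whole unit.

n = 24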